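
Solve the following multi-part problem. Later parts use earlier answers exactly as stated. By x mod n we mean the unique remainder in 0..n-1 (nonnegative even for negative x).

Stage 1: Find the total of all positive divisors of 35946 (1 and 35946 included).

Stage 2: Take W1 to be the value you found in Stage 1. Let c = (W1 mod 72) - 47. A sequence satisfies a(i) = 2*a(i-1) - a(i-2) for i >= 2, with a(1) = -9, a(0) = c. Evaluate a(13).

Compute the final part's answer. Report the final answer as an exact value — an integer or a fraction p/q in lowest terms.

231

Stage 1: 35946 = 2 * 3^2 * 1997; sigma = (1 + 2) * (1 + 3 + 9) * (1 + 1997) = 3 * 13 * 1998 = 77922; answer 77922
Stage 2: W1 = 77922; c = -29; a(2) = 2*(-9) - 1*(-29) = 11; iterating: a(2)=11, a(3)=31, a(4)=51, a(5)=71, a(6)=91, a(7)=111, a(8)=131, a(9)=151, a(10)=171, a(11)=191, a(12)=211, a(13)=231; answer 231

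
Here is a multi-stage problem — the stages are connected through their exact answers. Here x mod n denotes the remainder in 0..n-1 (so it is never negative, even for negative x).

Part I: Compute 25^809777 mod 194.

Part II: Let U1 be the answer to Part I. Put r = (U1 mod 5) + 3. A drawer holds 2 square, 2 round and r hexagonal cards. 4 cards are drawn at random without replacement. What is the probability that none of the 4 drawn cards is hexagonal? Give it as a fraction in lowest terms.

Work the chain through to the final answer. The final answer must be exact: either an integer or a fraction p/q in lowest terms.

Part I: squarings mod 194: 25^1=25, 25^2=43, 25^4=103, 25^8=133, 25^16=35, 25^32=61, 25^64=35, 25^128=61, 25^256=35, 25^512=61, 25^1024=35, 25^2048=61, 25^4096=35, 25^8192=61, 25^16384=35, 25^32768=61, 25^65536=35, 25^131072=61, 25^262144=35, 25^524288=61; 25^809777 = 25^1 * 25^16 * 25^32 * 25^256 * 25^512 * 25^2048 * 25^4096 * 25^16384 * 25^262144 * 25^524288 = 99 (mod 194); answer 99
Part II: U1 = 99; r = 7; total draws C(11,4) = 330; favorable C(4,4) = 1; P = 1/330; answer 1/330

1/330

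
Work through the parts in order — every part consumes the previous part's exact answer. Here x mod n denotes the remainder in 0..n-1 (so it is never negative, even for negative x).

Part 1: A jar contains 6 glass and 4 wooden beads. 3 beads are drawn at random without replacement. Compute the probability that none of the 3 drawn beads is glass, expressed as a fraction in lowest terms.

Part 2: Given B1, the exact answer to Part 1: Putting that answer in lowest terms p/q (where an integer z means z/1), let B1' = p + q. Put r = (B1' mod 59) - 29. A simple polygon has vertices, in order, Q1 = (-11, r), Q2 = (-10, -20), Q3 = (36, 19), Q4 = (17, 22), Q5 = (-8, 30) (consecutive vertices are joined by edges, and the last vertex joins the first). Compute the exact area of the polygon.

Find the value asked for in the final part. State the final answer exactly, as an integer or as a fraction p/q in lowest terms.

2239/2

Part 1: total draws C(10,3) = 120; favorable C(4,3) = 4; P = 1/30; answer 1/30
Part 2: B1 = 1/30; threaded value p + q = 31; r = 2; cross terms: (-11*-20 - -10*2)=240, (-10*19 - 36*-20)=530, (36*22 - 17*19)=469, (17*30 - -8*22)=686, (-8*2 - -11*30)=314; twice the area = |2239| = 2239; area = 2239/2; answer 2239/2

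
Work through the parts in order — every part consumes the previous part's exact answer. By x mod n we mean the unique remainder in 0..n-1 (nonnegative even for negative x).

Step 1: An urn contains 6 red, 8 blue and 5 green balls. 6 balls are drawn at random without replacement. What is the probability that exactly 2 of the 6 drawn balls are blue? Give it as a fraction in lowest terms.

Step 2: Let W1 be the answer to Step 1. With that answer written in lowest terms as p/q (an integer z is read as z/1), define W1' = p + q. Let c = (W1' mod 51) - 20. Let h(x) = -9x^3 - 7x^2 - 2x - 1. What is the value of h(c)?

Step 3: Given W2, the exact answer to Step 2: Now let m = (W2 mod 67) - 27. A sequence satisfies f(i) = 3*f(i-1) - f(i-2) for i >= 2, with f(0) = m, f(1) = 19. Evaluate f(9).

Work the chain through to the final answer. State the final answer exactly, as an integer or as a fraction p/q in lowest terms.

47122

Step 1: total draws C(19,6) = 27132; favorable C(8,2)*C(11,4) = 9240; P = 110/323; answer 110/323
Step 2: W1 = 110/323; threaded value p + q = 433; c = 5; -9*(5)^3 - 7*(5)^2 - 2*(5)^1 - 1 = (-1125) + (-175) + (-10) + (-1) = -1311; answer -1311
Step 3: W2 = -1311; m = 2; f(2) = 3*(19) - 1*(2) = 55; iterating: f(2)=55, f(3)=146, f(4)=383, f(5)=1003, f(6)=2626, f(7)=6875, f(8)=17999, f(9)=47122; answer 47122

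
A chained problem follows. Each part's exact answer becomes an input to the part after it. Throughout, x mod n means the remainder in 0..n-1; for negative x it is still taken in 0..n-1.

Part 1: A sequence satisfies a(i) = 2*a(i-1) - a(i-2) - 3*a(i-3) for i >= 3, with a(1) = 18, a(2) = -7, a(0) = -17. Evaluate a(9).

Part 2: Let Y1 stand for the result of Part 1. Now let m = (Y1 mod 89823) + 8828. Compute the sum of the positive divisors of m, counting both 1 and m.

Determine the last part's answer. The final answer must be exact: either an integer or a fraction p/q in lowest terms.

Part 1: a(3) = 2*(-7) - 1*(18) - 3*(-17) = 19; iterating: a(3)=19, a(4)=-9, a(5)=-16, a(6)=-80, a(7)=-117, a(8)=-106, a(9)=145; answer 145
Part 2: Y1 = 145; m = 8973; 8973 = 3^2 * 997; sigma = (1 + 3 + 9) * (1 + 997) = 13 * 998 = 12974; answer 12974

12974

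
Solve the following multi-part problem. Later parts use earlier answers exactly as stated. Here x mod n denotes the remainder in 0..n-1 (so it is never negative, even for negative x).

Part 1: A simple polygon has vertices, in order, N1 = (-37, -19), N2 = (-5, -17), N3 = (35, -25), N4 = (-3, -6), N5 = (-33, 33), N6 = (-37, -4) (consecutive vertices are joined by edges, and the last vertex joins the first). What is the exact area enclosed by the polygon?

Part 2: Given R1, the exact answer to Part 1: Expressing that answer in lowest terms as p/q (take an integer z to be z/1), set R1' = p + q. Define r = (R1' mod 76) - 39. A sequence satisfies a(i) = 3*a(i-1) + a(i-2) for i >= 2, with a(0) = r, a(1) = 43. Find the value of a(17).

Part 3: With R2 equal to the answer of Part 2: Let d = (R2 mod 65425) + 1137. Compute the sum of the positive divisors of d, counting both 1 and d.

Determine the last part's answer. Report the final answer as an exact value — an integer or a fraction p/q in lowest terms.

47376

Part 1: cross terms: (-37*-17 - -5*-19)=534, (-5*-25 - 35*-17)=720, (35*-6 - -3*-25)=-285, (-3*33 - -33*-6)=-297, (-33*-4 - -37*33)=1353, (-37*-19 - -37*-4)=555; twice the area = |2580| = 2580; area = 1290; answer 1290
Part 2: R1 = 1290; threaded value p + q = 1291; r = 36; a(2) = 3*(43) + 1*(36) = 165; iterating: a(2)=165, a(3)=538, a(4)=1779, a(5)=5875, a(6)=19404, a(7)=64087, a(8)=211665, a(9)=699082, a(10)=2308911, a(11)=7625815, a(12)=25186356, a(13)=83184883, a(14)=274741005, a(15)=907407898, a(16)=2996964699, a(17)=9898301995; answer 9898301995
Part 3: R2 = 9898301995; d = 24032; 24032 = 2^5 * 751; sigma = (1 + 2 + 4 + 8 + 16 + 32) * (1 + 751) = 63 * 752 = 47376; answer 47376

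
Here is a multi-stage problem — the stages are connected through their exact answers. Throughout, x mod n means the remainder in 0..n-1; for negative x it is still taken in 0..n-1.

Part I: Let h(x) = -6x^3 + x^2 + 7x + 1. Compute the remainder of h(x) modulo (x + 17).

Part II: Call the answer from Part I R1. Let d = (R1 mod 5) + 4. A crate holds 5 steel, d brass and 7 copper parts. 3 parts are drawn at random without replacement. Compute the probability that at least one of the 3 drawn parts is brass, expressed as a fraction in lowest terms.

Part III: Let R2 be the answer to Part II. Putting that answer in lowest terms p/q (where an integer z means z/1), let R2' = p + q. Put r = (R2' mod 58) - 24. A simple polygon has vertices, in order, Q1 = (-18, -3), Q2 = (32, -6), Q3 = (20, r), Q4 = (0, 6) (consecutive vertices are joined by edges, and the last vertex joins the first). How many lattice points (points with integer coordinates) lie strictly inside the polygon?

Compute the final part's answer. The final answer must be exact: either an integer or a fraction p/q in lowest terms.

604

Part I: remainder = value at the root: -6*(-17)^3 + 1*(-17)^2 + 7*(-17)^1 + 1 = (29478) + (289) + (-119) + (1) = 29649; answer 29649
Part II: R1 = 29649; d = 8; total draws C(20,3) = 1140; complement C(12,3) = 220; favorable 1140 - 220 = 920; P = 46/57; answer 46/57
Part III: R2 = 46/57; threaded value p + q = 103; r = 21; cross terms: (-18*-6 - 32*-3)=204, (32*21 - 20*-6)=792, (20*6 - 0*21)=120, (0*-3 - -18*6)=108; twice the area = |1224| = 1224; area = 612; boundary points = 1 + 3 + 5 + 9 = 18; strictly interior points = area - boundary/2 + 1 = 604; answer 604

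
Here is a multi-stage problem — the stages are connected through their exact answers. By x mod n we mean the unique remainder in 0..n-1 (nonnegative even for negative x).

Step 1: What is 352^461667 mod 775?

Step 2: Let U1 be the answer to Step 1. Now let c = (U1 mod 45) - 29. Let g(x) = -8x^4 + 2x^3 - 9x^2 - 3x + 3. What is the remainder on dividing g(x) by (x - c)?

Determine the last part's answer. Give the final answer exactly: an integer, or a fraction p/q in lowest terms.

Step 1: squarings mod 775: 352^1=352, 352^2=679, 352^4=691, 352^8=81, 352^16=361, 352^32=121, 352^64=691, 352^128=81, 352^256=361, 352^512=121, 352^1024=691, 352^2048=81, 352^4096=361, 352^8192=121, 352^16384=691, 352^32768=81, 352^65536=361, 352^131072=121, 352^262144=691; 352^461667 = 352^1 * 352^2 * 352^32 * 352^64 * 352^256 * 352^512 * 352^2048 * 352^65536 * 352^131072 * 352^262144 = 728 (mod 775); answer 728
Step 2: U1 = 728; c = -21; remainder = value at the root: -8*(-21)^4 + 2*(-21)^3 - 9*(-21)^2 - 3*(-21)^1 + 3 = (-1555848) + (-18522) + (-3969) + (63) + (3) = -1578273; answer -1578273

-1578273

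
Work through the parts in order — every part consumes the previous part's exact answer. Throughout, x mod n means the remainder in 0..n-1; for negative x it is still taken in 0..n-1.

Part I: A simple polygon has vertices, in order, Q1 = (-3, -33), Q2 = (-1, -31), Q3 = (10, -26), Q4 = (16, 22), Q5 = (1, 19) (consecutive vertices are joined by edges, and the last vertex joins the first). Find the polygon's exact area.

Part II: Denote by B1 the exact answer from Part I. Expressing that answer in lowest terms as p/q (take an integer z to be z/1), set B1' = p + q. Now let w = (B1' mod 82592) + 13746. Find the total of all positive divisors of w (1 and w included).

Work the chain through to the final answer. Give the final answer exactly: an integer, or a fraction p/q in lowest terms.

30132

Part I: cross terms: (-3*-31 - -1*-33)=60, (-1*-26 - 10*-31)=336, (10*22 - 16*-26)=636, (16*19 - 1*22)=282, (1*-33 - -3*19)=24; twice the area = |1338| = 1338; area = 669; answer 669
Part II: B1 = 669; threaded value p + q = 670; w = 14416; 14416 = 2^4 * 17 * 53; sigma = (1 + 2 + 4 + 8 + 16) * (1 + 17) * (1 + 53) = 31 * 18 * 54 = 30132; answer 30132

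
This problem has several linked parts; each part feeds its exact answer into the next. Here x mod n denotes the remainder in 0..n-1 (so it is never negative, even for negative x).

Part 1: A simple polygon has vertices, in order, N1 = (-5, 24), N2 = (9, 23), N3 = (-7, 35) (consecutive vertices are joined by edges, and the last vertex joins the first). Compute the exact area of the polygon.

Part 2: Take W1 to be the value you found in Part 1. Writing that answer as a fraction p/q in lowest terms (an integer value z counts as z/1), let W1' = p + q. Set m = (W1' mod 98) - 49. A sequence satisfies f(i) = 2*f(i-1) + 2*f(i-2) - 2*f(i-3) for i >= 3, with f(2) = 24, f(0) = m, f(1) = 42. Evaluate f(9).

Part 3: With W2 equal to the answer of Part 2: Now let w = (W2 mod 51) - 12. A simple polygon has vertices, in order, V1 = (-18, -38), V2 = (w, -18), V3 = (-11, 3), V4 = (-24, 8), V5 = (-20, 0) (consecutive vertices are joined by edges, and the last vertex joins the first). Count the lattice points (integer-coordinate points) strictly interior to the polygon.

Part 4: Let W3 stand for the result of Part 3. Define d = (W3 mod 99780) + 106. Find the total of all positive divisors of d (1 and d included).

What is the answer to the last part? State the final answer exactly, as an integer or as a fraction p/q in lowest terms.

1368

Part 1: cross terms: (-5*23 - 9*24)=-331, (9*35 - -7*23)=476, (-7*24 - -5*35)=7; twice the area = |152| = 152; area = 76; answer 76
Part 2: W1 = 76; threaded value p + q = 77; m = 28; f(3) = 2*(24) + 2*(42) - 2*(28) = 76; iterating: f(3)=76, f(4)=116, f(5)=336, f(6)=752, f(7)=1944, f(8)=4720, f(9)=11824; answer 11824
Part 3: W2 = 11824; w = 31; cross terms: (-18*-18 - 31*-38)=1502, (31*3 - -11*-18)=-105, (-11*8 - -24*3)=-16, (-24*0 - -20*8)=160, (-20*-38 - -18*0)=760; twice the area = |2301| = 2301; area = 2301/2; boundary points = 1 + 21 + 1 + 4 + 2 = 29; strictly interior points = area - boundary/2 + 1 = 1137; answer 1137
Part 4: W3 = 1137; d = 1243; 1243 = 11 * 113; sigma = (1 + 11) * (1 + 113) = 12 * 114 = 1368; answer 1368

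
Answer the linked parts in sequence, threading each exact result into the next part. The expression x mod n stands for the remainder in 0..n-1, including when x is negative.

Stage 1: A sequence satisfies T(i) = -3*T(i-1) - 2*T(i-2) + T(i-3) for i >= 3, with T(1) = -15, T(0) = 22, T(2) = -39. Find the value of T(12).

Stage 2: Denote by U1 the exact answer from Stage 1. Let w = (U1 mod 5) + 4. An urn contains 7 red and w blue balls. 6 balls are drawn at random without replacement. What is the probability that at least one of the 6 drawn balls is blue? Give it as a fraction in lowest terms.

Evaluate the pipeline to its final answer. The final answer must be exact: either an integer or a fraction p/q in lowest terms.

1709/1716

Stage 1: T(3) = -3*(-39) - 2*(-15) + 1*(22) = 169; iterating: T(3)=169, T(4)=-444, T(5)=955, T(6)=-1808, T(7)=3070, T(8)=-4639, T(9)=5969, T(10)=-5559, T(11)=100, T(12)=16787; answer 16787
Stage 2: U1 = 16787; w = 6; total draws C(13,6) = 1716; complement C(7,6) = 7; favorable 1716 - 7 = 1709; P = 1709/1716; answer 1709/1716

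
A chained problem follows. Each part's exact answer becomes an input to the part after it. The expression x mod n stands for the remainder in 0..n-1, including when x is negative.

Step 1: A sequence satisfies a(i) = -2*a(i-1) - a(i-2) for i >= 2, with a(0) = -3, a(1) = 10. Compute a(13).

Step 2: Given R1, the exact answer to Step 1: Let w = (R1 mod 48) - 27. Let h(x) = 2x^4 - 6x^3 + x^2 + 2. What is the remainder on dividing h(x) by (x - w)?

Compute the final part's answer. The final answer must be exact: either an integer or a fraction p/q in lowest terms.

Step 1: a(2) = -2*(10) - 1*(-3) = -17; iterating: a(2)=-17, a(3)=24, a(4)=-31, a(5)=38, a(6)=-45, a(7)=52, a(8)=-59, a(9)=66, a(10)=-73, a(11)=80, a(12)=-87, a(13)=94; answer 94
Step 2: R1 = 94; w = 19; remainder = value at the root: 2*(19)^4 - 6*(19)^3 + 1*(19)^2 + 2 = (260642) + (-41154) + (361) + (2) = 219851; answer 219851

219851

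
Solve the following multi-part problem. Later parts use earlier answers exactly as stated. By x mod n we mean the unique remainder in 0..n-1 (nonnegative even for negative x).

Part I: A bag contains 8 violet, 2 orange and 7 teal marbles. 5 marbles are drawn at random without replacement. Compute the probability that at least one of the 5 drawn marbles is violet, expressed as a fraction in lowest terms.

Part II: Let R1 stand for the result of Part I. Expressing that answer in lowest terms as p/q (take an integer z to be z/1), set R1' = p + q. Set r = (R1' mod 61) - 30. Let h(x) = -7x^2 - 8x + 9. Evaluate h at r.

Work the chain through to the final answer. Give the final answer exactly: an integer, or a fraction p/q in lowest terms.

Part I: total draws C(17,5) = 6188; complement C(9,5) = 126; favorable 6188 - 126 = 6062; P = 433/442; answer 433/442
Part II: R1 = 433/442; threaded value p + q = 875; r = -9; -7*(-9)^2 - 8*(-9)^1 + 9 = (-567) + (72) + (9) = -486; answer -486

-486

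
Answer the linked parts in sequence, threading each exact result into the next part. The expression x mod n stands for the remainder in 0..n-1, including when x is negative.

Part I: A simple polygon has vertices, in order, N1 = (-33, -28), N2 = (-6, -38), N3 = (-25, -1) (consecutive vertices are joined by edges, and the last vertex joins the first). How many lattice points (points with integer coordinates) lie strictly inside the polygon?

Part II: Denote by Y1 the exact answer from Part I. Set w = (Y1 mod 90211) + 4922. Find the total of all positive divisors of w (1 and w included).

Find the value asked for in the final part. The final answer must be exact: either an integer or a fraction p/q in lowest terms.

Part I: cross terms: (-33*-38 - -6*-28)=1086, (-6*-1 - -25*-38)=-944, (-25*-28 - -33*-1)=667; twice the area = |809| = 809; area = 809/2; boundary points = 1 + 1 + 1 = 3; strictly interior points = area - boundary/2 + 1 = 404; answer 404
Part II: Y1 = 404; w = 5326; 5326 = 2 * 2663; sigma = (1 + 2) * (1 + 2663) = 3 * 2664 = 7992; answer 7992

7992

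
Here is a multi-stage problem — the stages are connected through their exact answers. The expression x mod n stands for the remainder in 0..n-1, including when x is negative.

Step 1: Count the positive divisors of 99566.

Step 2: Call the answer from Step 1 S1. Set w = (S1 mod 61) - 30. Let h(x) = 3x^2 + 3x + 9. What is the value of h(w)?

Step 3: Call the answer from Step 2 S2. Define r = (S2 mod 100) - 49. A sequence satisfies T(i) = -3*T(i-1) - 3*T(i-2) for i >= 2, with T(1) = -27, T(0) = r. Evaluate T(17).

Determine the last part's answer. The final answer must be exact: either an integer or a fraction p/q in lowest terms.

19683

Step 1: 99566 = 2 * 49783; number of divisors = (1+1) * (1+1) = 4; answer 4
Step 2: S1 = 4; w = -26; 3*(-26)^2 + 3*(-26)^1 + 9 = (2028) + (-78) + (9) = 1959; answer 1959
Step 3: S2 = 1959; r = 10; T(2) = -3*(-27) - 3*(10) = 51; iterating: T(2)=51, T(3)=-72, T(4)=63, T(5)=27, T(6)=-270, T(7)=729, T(8)=-1377, T(9)=1944, T(10)=-1701, T(11)=-729, T(12)=7290, T(13)=-19683, T(14)=37179, T(15)=-52488, T(16)=45927, T(17)=19683; answer 19683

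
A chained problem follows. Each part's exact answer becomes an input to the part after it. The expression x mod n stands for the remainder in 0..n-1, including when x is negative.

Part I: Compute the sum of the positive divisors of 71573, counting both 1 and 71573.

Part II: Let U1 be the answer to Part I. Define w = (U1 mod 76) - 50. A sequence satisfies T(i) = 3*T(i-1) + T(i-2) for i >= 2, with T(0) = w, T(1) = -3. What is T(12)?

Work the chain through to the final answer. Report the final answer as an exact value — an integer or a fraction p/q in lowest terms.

-2250726

Part I: 71573 = 19 * 3767; sigma = (1 + 19) * (1 + 3767) = 20 * 3768 = 75360; answer 75360
Part II: U1 = 75360; w = -6; T(2) = 3*(-3) + 1*(-6) = -15; iterating: T(2)=-15, T(3)=-48, T(4)=-159, T(5)=-525, T(6)=-1734, T(7)=-5727, T(8)=-18915, T(9)=-62472, T(10)=-206331, T(11)=-681465, T(12)=-2250726; answer -2250726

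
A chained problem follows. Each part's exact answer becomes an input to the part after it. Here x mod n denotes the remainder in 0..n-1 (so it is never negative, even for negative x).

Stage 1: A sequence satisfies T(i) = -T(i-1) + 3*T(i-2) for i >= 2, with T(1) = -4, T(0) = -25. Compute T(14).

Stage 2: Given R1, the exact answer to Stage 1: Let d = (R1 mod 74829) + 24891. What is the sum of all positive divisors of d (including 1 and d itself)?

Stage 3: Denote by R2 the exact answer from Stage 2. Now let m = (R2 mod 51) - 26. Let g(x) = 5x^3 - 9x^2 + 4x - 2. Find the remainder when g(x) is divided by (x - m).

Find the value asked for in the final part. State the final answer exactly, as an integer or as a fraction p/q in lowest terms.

Stage 1: T(2) = -1*(-4) + 3*(-25) = -71; iterating: T(2)=-71, T(3)=59, T(4)=-272, T(5)=449, T(6)=-1265, T(7)=2612, T(8)=-6407, T(9)=14243, T(10)=-33464, T(11)=76193, T(12)=-176585, T(13)=405164, T(14)=-934919; answer -934919
Stage 2: R1 = -934919; d = 62749; 62749 = 131 * 479; sigma = (1 + 131) * (1 + 479) = 132 * 480 = 63360; answer 63360
Stage 3: R2 = 63360; m = -8; remainder = value at the root: 5*(-8)^3 - 9*(-8)^2 + 4*(-8)^1 - 2 = (-2560) + (-576) + (-32) + (-2) = -3170; answer -3170

-3170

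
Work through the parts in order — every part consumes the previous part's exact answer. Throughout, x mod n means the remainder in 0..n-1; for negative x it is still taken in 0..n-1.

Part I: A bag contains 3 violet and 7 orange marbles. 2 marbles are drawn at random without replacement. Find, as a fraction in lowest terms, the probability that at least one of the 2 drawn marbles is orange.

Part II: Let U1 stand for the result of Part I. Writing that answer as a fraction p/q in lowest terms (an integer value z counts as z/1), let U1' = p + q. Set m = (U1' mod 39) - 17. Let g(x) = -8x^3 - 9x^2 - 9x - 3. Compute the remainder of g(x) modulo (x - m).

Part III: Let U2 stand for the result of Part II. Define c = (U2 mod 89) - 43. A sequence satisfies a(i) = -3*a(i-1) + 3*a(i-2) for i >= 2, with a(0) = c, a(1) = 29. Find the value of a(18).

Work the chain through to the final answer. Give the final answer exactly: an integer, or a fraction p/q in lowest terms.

Part I: total draws C(10,2) = 45; complement C(3,2) = 3; favorable 45 - 3 = 42; P = 14/15; answer 14/15
Part II: U1 = 14/15; threaded value p + q = 29; m = 12; remainder = value at the root: -8*(12)^3 - 9*(12)^2 - 9*(12)^1 - 3 = (-13824) + (-1296) + (-108) + (-3) = -15231; answer -15231
Part III: U2 = -15231; c = 34; a(2) = -3*(29) + 3*(34) = 15; iterating: a(2)=15, a(3)=42, a(4)=-81, a(5)=369, a(6)=-1350, a(7)=5157, a(8)=-19521, a(9)=74034, a(10)=-280665, a(11)=1064097, a(12)=-4034286, a(13)=15295149, a(14)=-57988305, a(15)=219850362, a(16)=-833516001, a(17)=3160099089, a(18)=-11980845270; answer -11980845270

-11980845270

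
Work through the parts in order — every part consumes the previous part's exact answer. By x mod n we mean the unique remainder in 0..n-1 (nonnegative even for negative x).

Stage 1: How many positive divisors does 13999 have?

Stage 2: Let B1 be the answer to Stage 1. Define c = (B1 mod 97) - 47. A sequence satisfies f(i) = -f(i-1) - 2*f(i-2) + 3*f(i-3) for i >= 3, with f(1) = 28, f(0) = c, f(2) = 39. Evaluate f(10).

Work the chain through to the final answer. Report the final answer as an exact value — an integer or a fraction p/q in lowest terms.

9654

Stage 1: 13999 is prime, so its only divisors are 1 and 13999; count = 2; answer 2
Stage 2: B1 = 2; c = -45; f(3) = -1*(39) - 2*(28) + 3*(-45) = -230; iterating: f(3)=-230, f(4)=236, f(5)=341, f(6)=-1503, f(7)=1529, f(8)=2500, f(9)=-10067, f(10)=9654; answer 9654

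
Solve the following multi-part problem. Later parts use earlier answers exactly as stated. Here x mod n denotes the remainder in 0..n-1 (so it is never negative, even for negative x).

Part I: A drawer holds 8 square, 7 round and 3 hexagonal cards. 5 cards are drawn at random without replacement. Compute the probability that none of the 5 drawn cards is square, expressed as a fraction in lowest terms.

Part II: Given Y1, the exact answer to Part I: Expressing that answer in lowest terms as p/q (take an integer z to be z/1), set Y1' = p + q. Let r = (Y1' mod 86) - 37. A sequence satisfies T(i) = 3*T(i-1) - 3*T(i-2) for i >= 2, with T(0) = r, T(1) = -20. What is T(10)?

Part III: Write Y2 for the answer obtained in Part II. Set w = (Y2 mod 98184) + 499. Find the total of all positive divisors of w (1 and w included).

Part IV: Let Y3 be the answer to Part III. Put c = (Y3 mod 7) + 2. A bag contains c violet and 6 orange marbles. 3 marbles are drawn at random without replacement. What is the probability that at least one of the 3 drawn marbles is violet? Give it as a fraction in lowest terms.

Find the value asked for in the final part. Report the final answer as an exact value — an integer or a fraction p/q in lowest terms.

Part I: total draws C(18,5) = 8568; favorable C(10,5) = 252; P = 1/34; answer 1/34
Part II: Y1 = 1/34; threaded value p + q = 35; r = -2; T(2) = 3*(-20) - 3*(-2) = -54; iterating: T(2)=-54, T(3)=-102, T(4)=-144, T(5)=-126, T(6)=54, T(7)=540, T(8)=1458, T(9)=2754, T(10)=3888; answer 3888
Part III: Y2 = 3888; w = 4387; 4387 = 41 * 107; sigma = (1 + 41) * (1 + 107) = 42 * 108 = 4536; answer 4536
Part IV: Y3 = 4536; c = 2; total draws C(8,3) = 56; complement C(6,3) = 20; favorable 56 - 20 = 36; P = 9/14; answer 9/14

9/14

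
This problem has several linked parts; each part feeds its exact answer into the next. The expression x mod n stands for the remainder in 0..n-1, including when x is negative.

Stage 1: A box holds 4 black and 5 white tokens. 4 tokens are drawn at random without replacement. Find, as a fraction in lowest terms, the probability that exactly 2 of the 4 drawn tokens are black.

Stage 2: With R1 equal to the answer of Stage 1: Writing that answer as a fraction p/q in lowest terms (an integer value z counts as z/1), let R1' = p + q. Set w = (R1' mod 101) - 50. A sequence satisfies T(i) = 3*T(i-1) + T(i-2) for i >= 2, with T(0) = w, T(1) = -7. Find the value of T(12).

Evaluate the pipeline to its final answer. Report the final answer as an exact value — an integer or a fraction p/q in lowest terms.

-5959099

Stage 1: total draws C(9,4) = 126; favorable C(4,2)*C(5,2) = 60; P = 10/21; answer 10/21
Stage 2: R1 = 10/21; threaded value p + q = 31; w = -19; T(2) = 3*(-7) + 1*(-19) = -40; iterating: T(2)=-40, T(3)=-127, T(4)=-421, T(5)=-1390, T(6)=-4591, T(7)=-15163, T(8)=-50080, T(9)=-165403, T(10)=-546289, T(11)=-1804270, T(12)=-5959099; answer -5959099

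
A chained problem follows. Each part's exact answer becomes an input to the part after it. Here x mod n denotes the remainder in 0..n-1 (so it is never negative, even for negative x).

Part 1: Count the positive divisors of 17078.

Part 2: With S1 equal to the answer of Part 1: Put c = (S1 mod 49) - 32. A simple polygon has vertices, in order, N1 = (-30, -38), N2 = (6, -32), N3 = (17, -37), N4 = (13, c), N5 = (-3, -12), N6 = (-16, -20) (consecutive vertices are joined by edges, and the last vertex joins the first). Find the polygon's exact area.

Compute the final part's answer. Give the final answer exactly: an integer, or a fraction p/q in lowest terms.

Part 1: 17078 = 2 * 8539; number of divisors = (1+1) * (1+1) = 4; answer 4
Part 2: S1 = 4; c = -28; cross terms: (-30*-32 - 6*-38)=1188, (6*-37 - 17*-32)=322, (17*-28 - 13*-37)=5, (13*-12 - -3*-28)=-240, (-3*-20 - -16*-12)=-132, (-16*-38 - -30*-20)=8; twice the area = |1151| = 1151; area = 1151/2; answer 1151/2

1151/2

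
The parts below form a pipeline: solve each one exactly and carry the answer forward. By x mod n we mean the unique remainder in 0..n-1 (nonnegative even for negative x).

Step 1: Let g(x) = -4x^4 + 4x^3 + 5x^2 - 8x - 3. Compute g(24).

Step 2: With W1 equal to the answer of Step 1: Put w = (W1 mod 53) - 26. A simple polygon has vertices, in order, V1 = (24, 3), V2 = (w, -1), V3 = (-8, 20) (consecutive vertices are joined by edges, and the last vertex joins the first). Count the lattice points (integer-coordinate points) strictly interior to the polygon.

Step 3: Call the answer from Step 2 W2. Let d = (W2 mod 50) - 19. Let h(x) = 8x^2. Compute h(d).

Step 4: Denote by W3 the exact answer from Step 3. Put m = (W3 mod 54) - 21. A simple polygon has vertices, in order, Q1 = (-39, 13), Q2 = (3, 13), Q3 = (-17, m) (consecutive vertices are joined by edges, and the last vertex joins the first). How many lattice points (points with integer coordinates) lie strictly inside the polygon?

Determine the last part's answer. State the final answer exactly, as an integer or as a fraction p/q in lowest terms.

Step 1: -4*(24)^4 + 4*(24)^3 + 5*(24)^2 - 8*(24)^1 - 3 = (-1327104) + (55296) + (2880) + (-192) + (-3) = -1269123; answer -1269123
Step 2: W1 = -1269123; w = -11; cross terms: (24*-1 - -11*3)=9, (-11*20 - -8*-1)=-228, (-8*3 - 24*20)=-504; twice the area = |-723| = 723; area = 723/2; boundary points = 1 + 3 + 1 = 5; strictly interior points = area - boundary/2 + 1 = 360; answer 360
Step 3: W2 = 360; d = -9; 8*(-9)^2 = (648) = 648; answer 648
Step 4: W3 = 648; m = -21; cross terms: (-39*13 - 3*13)=-546, (3*-21 - -17*13)=158, (-17*13 - -39*-21)=-1040; twice the area = |-1428| = 1428; area = 714; boundary points = 42 + 2 + 2 = 46; strictly interior points = area - boundary/2 + 1 = 692; answer 692

692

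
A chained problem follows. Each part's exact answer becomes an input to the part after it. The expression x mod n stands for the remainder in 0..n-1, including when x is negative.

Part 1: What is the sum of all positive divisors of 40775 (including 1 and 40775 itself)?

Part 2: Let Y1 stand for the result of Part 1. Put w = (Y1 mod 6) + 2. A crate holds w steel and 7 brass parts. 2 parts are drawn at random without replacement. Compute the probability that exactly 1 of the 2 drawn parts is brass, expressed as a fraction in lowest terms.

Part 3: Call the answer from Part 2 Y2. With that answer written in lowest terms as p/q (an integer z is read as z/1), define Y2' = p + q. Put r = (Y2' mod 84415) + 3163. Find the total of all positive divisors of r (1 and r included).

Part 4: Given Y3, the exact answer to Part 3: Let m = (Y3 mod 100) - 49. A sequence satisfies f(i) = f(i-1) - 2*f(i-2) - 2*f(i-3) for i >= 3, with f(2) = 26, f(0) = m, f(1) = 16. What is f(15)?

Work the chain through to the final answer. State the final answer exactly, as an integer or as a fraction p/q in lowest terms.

Part 1: 40775 = 5^2 * 7 * 233; sigma = (1 + 5 + 25) * (1 + 7) * (1 + 233) = 31 * 8 * 234 = 58032; answer 58032
Part 2: Y1 = 58032; w = 2; total draws C(9,2) = 36; favorable C(7,1)*C(2,1) = 14; P = 7/18; answer 7/18
Part 3: Y2 = 7/18; threaded value p + q = 25; r = 3188; 3188 = 2^2 * 797; sigma = (1 + 2 + 4) * (1 + 797) = 7 * 798 = 5586; answer 5586
Part 4: Y3 = 5586; m = 37; f(3) = 1*(26) - 2*(16) - 2*(37) = -80; iterating: f(3)=-80, f(4)=-164, f(5)=-56, f(6)=432, f(7)=872, f(8)=120, f(9)=-2488, f(10)=-4472, f(11)=264, f(12)=14184, f(13)=22600, f(14)=-6296, f(15)=-79864; answer -79864

-79864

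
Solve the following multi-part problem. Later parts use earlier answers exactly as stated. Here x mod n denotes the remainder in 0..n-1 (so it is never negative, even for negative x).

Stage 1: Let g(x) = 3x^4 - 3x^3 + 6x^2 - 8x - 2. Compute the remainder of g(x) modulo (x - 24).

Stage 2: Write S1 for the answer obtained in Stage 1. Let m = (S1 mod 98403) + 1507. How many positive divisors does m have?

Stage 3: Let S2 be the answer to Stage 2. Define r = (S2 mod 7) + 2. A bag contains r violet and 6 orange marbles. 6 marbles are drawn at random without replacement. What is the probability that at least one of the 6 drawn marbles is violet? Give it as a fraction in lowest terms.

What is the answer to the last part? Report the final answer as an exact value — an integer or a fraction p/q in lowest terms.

209/210

Stage 1: remainder = value at the root: 3*(24)^4 - 3*(24)^3 + 6*(24)^2 - 8*(24)^1 - 2 = (995328) + (-41472) + (3456) + (-192) + (-2) = 957118; answer 957118
Stage 2: S1 = 957118; m = 72998; 72998 = 2 * 17 * 19 * 113; number of divisors = (1+1) * (1+1) * (1+1) * (1+1) = 16; answer 16
Stage 3: S2 = 16; r = 4; total draws C(10,6) = 210; complement C(6,6) = 1; favorable 210 - 1 = 209; P = 209/210; answer 209/210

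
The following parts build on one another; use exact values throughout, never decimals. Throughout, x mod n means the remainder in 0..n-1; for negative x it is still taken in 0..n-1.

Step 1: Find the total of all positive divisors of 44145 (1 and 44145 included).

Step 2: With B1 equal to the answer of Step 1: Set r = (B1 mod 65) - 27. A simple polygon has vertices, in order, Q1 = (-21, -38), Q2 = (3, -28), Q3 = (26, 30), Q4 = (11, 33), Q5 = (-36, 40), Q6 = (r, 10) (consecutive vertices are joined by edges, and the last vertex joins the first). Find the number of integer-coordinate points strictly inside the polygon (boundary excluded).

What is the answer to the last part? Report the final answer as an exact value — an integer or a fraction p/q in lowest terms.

Step 1: 44145 = 3^4 * 5 * 109; sigma = (1 + 3 + 9 + 27 + 81) * (1 + 5) * (1 + 109) = 121 * 6 * 110 = 79860; answer 79860
Step 2: B1 = 79860; r = 13; cross terms: (-21*-28 - 3*-38)=702, (3*30 - 26*-28)=818, (26*33 - 11*30)=528, (11*40 - -36*33)=1628, (-36*10 - 13*40)=-880, (13*-38 - -21*10)=-284; twice the area = |2512| = 2512; area = 1256; boundary points = 2 + 1 + 3 + 1 + 1 + 2 = 10; strictly interior points = area - boundary/2 + 1 = 1252; answer 1252

1252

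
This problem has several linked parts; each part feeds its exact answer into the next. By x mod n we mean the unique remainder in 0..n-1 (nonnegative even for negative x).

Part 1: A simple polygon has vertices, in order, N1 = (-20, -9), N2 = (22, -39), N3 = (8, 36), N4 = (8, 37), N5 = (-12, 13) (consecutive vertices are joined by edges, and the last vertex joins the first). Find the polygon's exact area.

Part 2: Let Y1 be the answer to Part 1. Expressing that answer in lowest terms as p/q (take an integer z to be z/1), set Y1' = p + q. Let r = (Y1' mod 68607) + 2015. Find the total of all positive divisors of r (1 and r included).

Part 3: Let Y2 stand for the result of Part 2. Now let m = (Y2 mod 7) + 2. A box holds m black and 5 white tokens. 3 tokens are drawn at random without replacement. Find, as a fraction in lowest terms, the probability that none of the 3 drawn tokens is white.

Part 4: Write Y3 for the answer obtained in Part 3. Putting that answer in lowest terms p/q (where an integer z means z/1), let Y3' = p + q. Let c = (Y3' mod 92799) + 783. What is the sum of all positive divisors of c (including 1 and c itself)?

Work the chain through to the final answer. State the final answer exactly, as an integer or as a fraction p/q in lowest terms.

Part 1: cross terms: (-20*-39 - 22*-9)=978, (22*36 - 8*-39)=1104, (8*37 - 8*36)=8, (8*13 - -12*37)=548, (-12*-9 - -20*13)=368; twice the area = |3006| = 3006; area = 1503; answer 1503
Part 2: Y1 = 1503; threaded value p + q = 1504; r = 3519; 3519 = 3^2 * 17 * 23; sigma = (1 + 3 + 9) * (1 + 17) * (1 + 23) = 13 * 18 * 24 = 5616; answer 5616
Part 3: Y2 = 5616; m = 4; total draws C(9,3) = 84; favorable C(4,3) = 4; P = 1/21; answer 1/21
Part 4: Y3 = 1/21; threaded value p + q = 22; c = 805; 805 = 5 * 7 * 23; sigma = (1 + 5) * (1 + 7) * (1 + 23) = 6 * 8 * 24 = 1152; answer 1152

1152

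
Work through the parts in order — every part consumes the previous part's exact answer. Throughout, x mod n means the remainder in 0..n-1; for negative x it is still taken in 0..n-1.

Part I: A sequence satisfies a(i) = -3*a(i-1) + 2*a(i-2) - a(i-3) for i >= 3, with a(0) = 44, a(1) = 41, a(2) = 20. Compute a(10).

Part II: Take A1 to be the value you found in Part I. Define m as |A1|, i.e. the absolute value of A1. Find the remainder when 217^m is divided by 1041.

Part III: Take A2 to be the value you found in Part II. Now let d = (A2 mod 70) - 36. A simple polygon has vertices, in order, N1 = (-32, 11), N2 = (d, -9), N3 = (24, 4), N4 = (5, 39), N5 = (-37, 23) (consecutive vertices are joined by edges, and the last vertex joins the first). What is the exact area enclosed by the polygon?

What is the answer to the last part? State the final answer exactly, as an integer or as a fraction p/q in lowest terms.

1545

Part I: a(3) = -3*(20) + 2*(41) - 1*(44) = -22; iterating: a(3)=-22, a(4)=65, a(5)=-259, a(6)=929, a(7)=-3370, a(8)=12227, a(9)=-44350, a(10)=160874; answer 160874
Part II: A1 = 160874; m = 160874; squarings mod 1041: 217^1=217, 217^2=244, 217^4=199, 217^8=43, 217^16=808, 217^32=157, 217^64=706, 217^128=838, 217^256=610, 217^512=463, 217^1024=964, 217^2048=724, 217^4096=553, 217^8192=796, 217^16384=688, 217^32768=730, 217^65536=949, 217^131072=136; 217^160874 = 217^2 * 217^8 * 217^32 * 217^64 * 217^1024 * 217^4096 * 217^8192 * 217^16384 * 217^131072 = 277 (mod 1041); answer 277
Part III: A2 = 277; d = 31; cross terms: (-32*-9 - 31*11)=-53, (31*4 - 24*-9)=340, (24*39 - 5*4)=916, (5*23 - -37*39)=1558, (-37*11 - -32*23)=329; twice the area = |3090| = 3090; area = 1545; answer 1545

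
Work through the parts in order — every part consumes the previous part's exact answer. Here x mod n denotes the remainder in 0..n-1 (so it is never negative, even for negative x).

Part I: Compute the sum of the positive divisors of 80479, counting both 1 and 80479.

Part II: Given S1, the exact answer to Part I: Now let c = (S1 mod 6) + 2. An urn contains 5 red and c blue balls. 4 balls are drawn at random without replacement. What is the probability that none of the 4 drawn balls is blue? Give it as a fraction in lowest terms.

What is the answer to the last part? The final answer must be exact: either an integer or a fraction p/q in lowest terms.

Part I: 80479 = 7 * 11497; sigma = (1 + 7) * (1 + 11497) = 8 * 11498 = 91984; answer 91984
Part II: S1 = 91984; c = 6; total draws C(11,4) = 330; favorable C(5,4) = 5; P = 1/66; answer 1/66

1/66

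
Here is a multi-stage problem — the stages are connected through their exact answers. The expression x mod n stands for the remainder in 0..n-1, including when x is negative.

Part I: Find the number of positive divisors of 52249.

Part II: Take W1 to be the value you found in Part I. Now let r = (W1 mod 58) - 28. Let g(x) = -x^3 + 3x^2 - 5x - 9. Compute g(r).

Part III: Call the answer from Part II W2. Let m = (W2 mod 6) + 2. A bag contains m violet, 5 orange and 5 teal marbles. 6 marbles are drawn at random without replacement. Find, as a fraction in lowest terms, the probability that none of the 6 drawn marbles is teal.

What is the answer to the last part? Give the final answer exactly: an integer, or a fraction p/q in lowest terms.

Part I: 52249 is prime, so its only divisors are 1 and 52249; count = 2; answer 2
Part II: W1 = 2; r = -26; -1*(-26)^3 + 3*(-26)^2 - 5*(-26)^1 - 9 = (17576) + (2028) + (130) + (-9) = 19725; answer 19725
Part III: W2 = 19725; m = 5; total draws C(15,6) = 5005; favorable C(10,6) = 210; P = 6/143; answer 6/143

6/143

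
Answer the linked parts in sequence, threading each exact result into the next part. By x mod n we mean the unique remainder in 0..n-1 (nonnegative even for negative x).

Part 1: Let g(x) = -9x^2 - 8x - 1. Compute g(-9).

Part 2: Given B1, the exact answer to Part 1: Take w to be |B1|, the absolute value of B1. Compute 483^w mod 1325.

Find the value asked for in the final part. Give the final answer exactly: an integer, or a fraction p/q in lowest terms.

Part 1: -9*(-9)^2 - 8*(-9)^1 - 1 = (-729) + (72) + (-1) = -658; answer -658
Part 2: B1 = -658; w = 658; squarings mod 1325: 483^1=483, 483^2=89, 483^4=1296, 483^8=841, 483^16=1056, 483^32=811, 483^64=521, 483^128=1141, 483^256=731, 483^512=386; 483^658 = 483^2 * 483^16 * 483^128 * 483^512 = 1159 (mod 1325); answer 1159

1159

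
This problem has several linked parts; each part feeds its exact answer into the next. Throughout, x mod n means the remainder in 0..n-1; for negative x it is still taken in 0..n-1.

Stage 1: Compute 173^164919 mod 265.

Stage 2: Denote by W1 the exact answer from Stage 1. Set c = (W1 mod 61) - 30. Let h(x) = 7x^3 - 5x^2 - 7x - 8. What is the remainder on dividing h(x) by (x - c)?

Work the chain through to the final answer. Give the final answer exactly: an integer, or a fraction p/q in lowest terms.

-13

Stage 1: squarings mod 265: 173^1=173, 173^2=249, 173^4=256, 173^8=81, 173^16=201, 173^32=121, 173^64=66, 173^128=116, 173^256=206, 173^512=36, 173^1024=236, 173^2048=46, 173^4096=261, 173^8192=16, 173^16384=256, 173^32768=81, 173^65536=201, 173^131072=121; 173^164919 = 173^1 * 173^2 * 173^4 * 173^16 * 173^32 * 173^1024 * 173^32768 * 173^131072 = 92 (mod 265); answer 92
Stage 2: W1 = 92; c = 1; remainder = value at the root: 7*(1)^3 - 5*(1)^2 - 7*(1)^1 - 8 = (7) + (-5) + (-7) + (-8) = -13; answer -13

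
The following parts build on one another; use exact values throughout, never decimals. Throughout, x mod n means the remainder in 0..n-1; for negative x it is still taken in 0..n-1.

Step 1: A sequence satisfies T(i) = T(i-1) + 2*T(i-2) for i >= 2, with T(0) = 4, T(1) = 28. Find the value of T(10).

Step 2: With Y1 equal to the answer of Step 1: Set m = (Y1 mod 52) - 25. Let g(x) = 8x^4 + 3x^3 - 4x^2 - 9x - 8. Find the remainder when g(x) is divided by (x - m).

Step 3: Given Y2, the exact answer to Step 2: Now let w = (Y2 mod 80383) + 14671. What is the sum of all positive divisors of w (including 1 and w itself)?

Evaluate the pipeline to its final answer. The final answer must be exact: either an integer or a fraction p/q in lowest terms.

Step 1: T(2) = 1*(28) + 2*(4) = 36; iterating: T(2)=36, T(3)=92, T(4)=164, T(5)=348, T(6)=676, T(7)=1372, T(8)=2724, T(9)=5468, T(10)=10916; answer 10916
Step 2: Y1 = 10916; m = 23; remainder = value at the root: 8*(23)^4 + 3*(23)^3 - 4*(23)^2 - 9*(23)^1 - 8 = (2238728) + (36501) + (-2116) + (-207) + (-8) = 2272898; answer 2272898
Step 3: Y2 = 2272898; w = 36845; 36845 = 5 * 7369; sigma = (1 + 5) * (1 + 7369) = 6 * 7370 = 44220; answer 44220

44220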